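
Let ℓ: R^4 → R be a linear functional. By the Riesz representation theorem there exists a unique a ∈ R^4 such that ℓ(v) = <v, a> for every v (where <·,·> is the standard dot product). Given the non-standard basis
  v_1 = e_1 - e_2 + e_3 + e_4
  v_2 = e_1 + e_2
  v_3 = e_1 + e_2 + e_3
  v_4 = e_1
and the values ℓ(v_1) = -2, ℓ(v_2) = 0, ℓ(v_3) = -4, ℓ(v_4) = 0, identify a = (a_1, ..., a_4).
a = (0, 0, -4, 2)

Write a = (a_1, ..., a_4) in the standard basis. For each basis vector v_i, ℓ(v_i) = <v_i, a> is a linear equation in the a_j's. Collect the n equations into a matrix system V a = ℓ, where row i of V is v_i (expressed in the standard basis). Since V is invertible (lower-triangular with 1s on the diagonal, up to permutation), solve by back-substitution:
  V =
[[1, -1, 1, 1],
 [1, 1, 0, 0],
 [1, 1, 1, 0],
 [1, 0, 0, 0]]
  V a = (-2, 0, -4, 0)
Solving gives a = (0, 0, -4, 2).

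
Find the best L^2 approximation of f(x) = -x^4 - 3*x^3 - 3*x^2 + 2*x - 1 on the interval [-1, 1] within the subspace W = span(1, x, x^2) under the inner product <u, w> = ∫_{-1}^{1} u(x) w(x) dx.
g(x) = -27*x^2/7 + x/5 - 32/35

The best approximation g ∈ W is the orthogonal projection of f onto W. Writing g = a_0 + a_1 x + a_2 x^2, the coefficients solve the normal equations G · a = b where
  G_{ij} = <φ_i, φ_j> and b_i = <f, φ_i>, with φ_0 = 1, φ_1 = x, φ_2 = x^2.
G =
  [2, 0, 2/3]
  [0, 2/3, 0]
  [2/3, 0, 2/5],
b = (-22/5, 2/15, -226/105).
Solving gives a_0 = -32/35, a_1 = 1/5, a_2 = -27/7, so
  g(x) = -27*x^2/7 + x/5 - 32/35.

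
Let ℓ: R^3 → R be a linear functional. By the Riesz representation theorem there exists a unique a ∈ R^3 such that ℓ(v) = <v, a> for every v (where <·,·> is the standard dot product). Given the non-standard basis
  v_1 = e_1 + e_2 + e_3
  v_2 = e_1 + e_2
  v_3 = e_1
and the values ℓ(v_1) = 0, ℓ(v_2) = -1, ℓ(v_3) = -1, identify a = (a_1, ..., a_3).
a = (-1, 0, 1)

Write a = (a_1, ..., a_3) in the standard basis. For each basis vector v_i, ℓ(v_i) = <v_i, a> is a linear equation in the a_j's. Collect the n equations into a matrix system V a = ℓ, where row i of V is v_i (expressed in the standard basis). Since V is invertible (lower-triangular with 1s on the diagonal, up to permutation), solve by back-substitution:
  V =
[[1, 1, 1],
 [1, 1, 0],
 [1, 0, 0]]
  V a = (0, -1, -1)
Solving gives a = (-1, 0, 1).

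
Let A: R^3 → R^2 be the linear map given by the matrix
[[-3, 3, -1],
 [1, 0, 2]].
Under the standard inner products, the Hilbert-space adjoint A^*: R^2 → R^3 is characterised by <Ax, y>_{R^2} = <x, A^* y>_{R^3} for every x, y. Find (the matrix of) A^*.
A^* = A^T =
[[-3, 1],
 [3, 0],
 [-1, 2]]

For real matrices with standard dot products, the defining identity <Ax, y> = <x, A^* y> gives (Ax)^T y = x^T (A^*) y, i.e. x^T A^T y = x^T (A^*) y. Since this holds for all x, y, we must have A^* = A^T. Therefore
A^* =
[[-3, 1],
 [3, 0],
 [-1, 2]].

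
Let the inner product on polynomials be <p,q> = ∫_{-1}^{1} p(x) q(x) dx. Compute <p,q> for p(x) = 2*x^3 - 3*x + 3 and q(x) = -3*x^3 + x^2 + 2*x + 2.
<p,q> = 472/35

Expand the product: p(x)·q(x) = -6*x^6 + 2*x^5 + 13*x^4 - 8*x^3 - 3*x^2 + 6.
∫_{-1}^{1} of each monomial x^k gives [2/(k+1) if k even, 0 if k odd]. Integrating term-by-term (or equivalently evaluating the antiderivative F(x) = -6*x^7/7 + x^6/3 + 13*x^5/5 - 2*x^4 - x^3 + 6*x at the endpoints):
  F(1) − F(−1) = 533/105 − (-883/105) = 472/35.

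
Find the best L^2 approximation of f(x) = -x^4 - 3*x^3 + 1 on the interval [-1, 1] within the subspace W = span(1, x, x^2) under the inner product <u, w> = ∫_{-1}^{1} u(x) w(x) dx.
g(x) = -6*x^2/7 - 9*x/5 + 38/35

The best approximation g ∈ W is the orthogonal projection of f onto W. Writing g = a_0 + a_1 x + a_2 x^2, the coefficients solve the normal equations G · a = b where
  G_{ij} = <φ_i, φ_j> and b_i = <f, φ_i>, with φ_0 = 1, φ_1 = x, φ_2 = x^2.
G =
  [2, 0, 2/3]
  [0, 2/3, 0]
  [2/3, 0, 2/5],
b = (8/5, -6/5, 8/21).
Solving gives a_0 = 38/35, a_1 = -9/5, a_2 = -6/7, so
  g(x) = -6*x^2/7 - 9*x/5 + 38/35.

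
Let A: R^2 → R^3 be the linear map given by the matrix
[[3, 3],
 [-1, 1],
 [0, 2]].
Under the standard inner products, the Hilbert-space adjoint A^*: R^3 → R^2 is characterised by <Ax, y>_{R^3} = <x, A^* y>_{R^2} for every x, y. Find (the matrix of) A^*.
A^* = A^T =
[[3, -1, 0],
 [3, 1, 2]]

For real matrices with standard dot products, the defining identity <Ax, y> = <x, A^* y> gives (Ax)^T y = x^T (A^*) y, i.e. x^T A^T y = x^T (A^*) y. Since this holds for all x, y, we must have A^* = A^T. Therefore
A^* =
[[3, -1, 0],
 [3, 1, 2]].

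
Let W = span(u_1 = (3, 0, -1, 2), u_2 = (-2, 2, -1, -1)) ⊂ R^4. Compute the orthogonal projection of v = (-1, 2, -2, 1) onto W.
proj_W(v) = (-33/91, 30/13, -164/91, 1/7)

Set up U = [u_1 | ... | u_2] ∈ R^(4×2). The projector onto W = col(U) is P = U (U^T U)^(-1) U^T.
Compute U^T U =
  [14, -7]
  [-7, 10],
and U^T v = (1, 7).
Solve U^T U · c = U^T v for the coefficients: c = (59/91, 15/13). The projection is proj_W(v) = U c.
Check: (v - proj_W(v)) · u_1 = 0  (should be 0).
Check: (v - proj_W(v)) · u_2 = 0  (should be 0).
Result: proj_W(v) = (-33/91, 30/13, -164/91, 1/7).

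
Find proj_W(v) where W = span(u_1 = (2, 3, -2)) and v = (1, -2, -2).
proj_W(v) = (0, 0, 0)

Set up U = [u_1 | ... | u_1] ∈ R^(3×1). The projector onto W = col(U) is P = U (U^T U)^(-1) U^T.
Compute U^T U =
  [17],
and U^T v = (0).
Solve U^T U · c = U^T v for the coefficients: c = (0). The projection is proj_W(v) = U c.
Check: (v - proj_W(v)) · u_1 = 0  (should be 0).
Result: proj_W(v) = (0, 0, 0).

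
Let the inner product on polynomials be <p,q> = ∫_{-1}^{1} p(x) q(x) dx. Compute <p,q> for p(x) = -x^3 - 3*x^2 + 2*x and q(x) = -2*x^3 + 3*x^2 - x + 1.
<p,q> = -794/105

Expand the product: p(x)·q(x) = 2*x^6 + 3*x^5 - 12*x^4 + 8*x^3 - 5*x^2 + 2*x.
∫_{-1}^{1} of each monomial x^k gives [2/(k+1) if k even, 0 if k odd]. Integrating term-by-term (or equivalently evaluating the antiderivative F(x) = 2*x^7/7 + x^6/2 - 12*x^5/5 + 2*x^4 - 5*x^3/3 + x^2 at the endpoints):
  F(1) − F(−1) = -59/210 − (1529/210) = -794/105.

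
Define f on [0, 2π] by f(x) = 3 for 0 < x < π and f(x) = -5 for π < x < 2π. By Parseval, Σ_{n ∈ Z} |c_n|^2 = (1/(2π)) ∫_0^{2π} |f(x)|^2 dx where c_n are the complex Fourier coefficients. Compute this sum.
Σ |c_n|^2 = 17

Parseval equates the L^2 energy of f (normalised by 1/(2π)) with the ℓ^2 sum of its Fourier coefficients: (1/(2π)) ∫_0^{2π} |f|^2 = Σ |c_n|^2.
Compute the left side: (1/(2π)) [∫_0^π 3^2 dx + ∫_π^{2π} (-5)^2 dx] = (1/(2π)) · (9π + 25π) = (9 + 25)/2 = 17.
So Σ_{n ∈ Z} |c_n|^2 = 17.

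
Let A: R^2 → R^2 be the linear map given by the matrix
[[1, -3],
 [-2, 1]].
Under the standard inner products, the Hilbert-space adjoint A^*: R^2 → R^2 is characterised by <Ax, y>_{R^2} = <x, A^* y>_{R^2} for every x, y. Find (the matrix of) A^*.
A^* = A^T =
[[1, -2],
 [-3, 1]]

For real matrices with standard dot products, the defining identity <Ax, y> = <x, A^* y> gives (Ax)^T y = x^T (A^*) y, i.e. x^T A^T y = x^T (A^*) y. Since this holds for all x, y, we must have A^* = A^T. Therefore
A^* =
[[1, -2],
 [-3, 1]].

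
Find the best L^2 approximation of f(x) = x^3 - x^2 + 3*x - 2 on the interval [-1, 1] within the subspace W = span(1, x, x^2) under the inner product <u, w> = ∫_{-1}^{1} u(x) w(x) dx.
g(x) = -x^2 + 18*x/5 - 2

The best approximation g ∈ W is the orthogonal projection of f onto W. Writing g = a_0 + a_1 x + a_2 x^2, the coefficients solve the normal equations G · a = b where
  G_{ij} = <φ_i, φ_j> and b_i = <f, φ_i>, with φ_0 = 1, φ_1 = x, φ_2 = x^2.
G =
  [2, 0, 2/3]
  [0, 2/3, 0]
  [2/3, 0, 2/5],
b = (-14/3, 12/5, -26/15).
Solving gives a_0 = -2, a_1 = 18/5, a_2 = -1, so
  g(x) = -x^2 + 18*x/5 - 2.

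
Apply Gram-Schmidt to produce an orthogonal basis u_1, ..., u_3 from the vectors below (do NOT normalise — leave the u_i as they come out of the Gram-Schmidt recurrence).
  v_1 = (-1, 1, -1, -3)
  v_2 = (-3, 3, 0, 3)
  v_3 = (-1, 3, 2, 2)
Orthogonal basis:
  u_1 = (-1, 1, -1, -3)
  u_2 = (-13/4, 13/4, -1/4, 9/4)
  u_3 = (27/35, 43/35, 64/35, -16/35)

Apply the Gram-Schmidt recurrence
  u_1 = v_1
  u_i = v_i − Σ_{j<i} ((v_i · u_j) / (u_j · u_j)) · u_j.

Step by step this gives:
  u_1 = (-1, 1, -1, -3)
  u_2 = (-13/4, 13/4, -1/4, 9/4)
  u_3 = (27/35, 43/35, 64/35, -16/35)

Orthogonality check:
  u_2 · u_1 = 0 (should be 0)
  u_3 · u_1 = 0 (should be 0)
  u_3 · u_2 = 0 (should be 0)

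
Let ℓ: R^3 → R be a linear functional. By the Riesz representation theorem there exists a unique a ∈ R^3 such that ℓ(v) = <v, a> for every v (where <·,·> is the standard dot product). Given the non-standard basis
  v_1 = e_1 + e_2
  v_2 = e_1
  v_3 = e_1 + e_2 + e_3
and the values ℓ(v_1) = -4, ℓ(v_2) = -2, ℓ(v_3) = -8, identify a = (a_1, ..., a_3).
a = (-2, -2, -4)

Write a = (a_1, ..., a_3) in the standard basis. For each basis vector v_i, ℓ(v_i) = <v_i, a> is a linear equation in the a_j's. Collect the n equations into a matrix system V a = ℓ, where row i of V is v_i (expressed in the standard basis). Since V is invertible (lower-triangular with 1s on the diagonal, up to permutation), solve by back-substitution:
  V =
[[1, 1, 0],
 [1, 0, 0],
 [1, 1, 1]]
  V a = (-4, -2, -8)
Solving gives a = (-2, -2, -4).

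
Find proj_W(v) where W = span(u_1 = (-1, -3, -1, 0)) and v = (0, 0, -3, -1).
proj_W(v) = (-3/11, -9/11, -3/11, 0)

Set up U = [u_1 | ... | u_1] ∈ R^(4×1). The projector onto W = col(U) is P = U (U^T U)^(-1) U^T.
Compute U^T U =
  [11],
and U^T v = (3).
Solve U^T U · c = U^T v for the coefficients: c = (3/11). The projection is proj_W(v) = U c.
Check: (v - proj_W(v)) · u_1 = 0  (should be 0).
Result: proj_W(v) = (-3/11, -9/11, -3/11, 0).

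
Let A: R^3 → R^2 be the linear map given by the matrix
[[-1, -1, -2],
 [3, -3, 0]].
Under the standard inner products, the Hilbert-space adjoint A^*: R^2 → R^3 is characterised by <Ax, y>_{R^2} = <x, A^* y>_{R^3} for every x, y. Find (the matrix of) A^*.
A^* = A^T =
[[-1, 3],
 [-1, -3],
 [-2, 0]]

For real matrices with standard dot products, the defining identity <Ax, y> = <x, A^* y> gives (Ax)^T y = x^T (A^*) y, i.e. x^T A^T y = x^T (A^*) y. Since this holds for all x, y, we must have A^* = A^T. Therefore
A^* =
[[-1, 3],
 [-1, -3],
 [-2, 0]].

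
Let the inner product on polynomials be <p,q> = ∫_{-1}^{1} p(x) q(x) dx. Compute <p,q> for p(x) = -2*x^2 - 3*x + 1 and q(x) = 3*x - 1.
<p,q> = -20/3

Expand the product: p(x)·q(x) = -6*x^3 - 7*x^2 + 6*x - 1.
∫_{-1}^{1} of each monomial x^k gives [2/(k+1) if k even, 0 if k odd]. Integrating term-by-term (or equivalently evaluating the antiderivative F(x) = -3*x^4/2 - 7*x^3/3 + 3*x^2 - x at the endpoints):
  F(1) − F(−1) = -11/6 − (29/6) = -20/3.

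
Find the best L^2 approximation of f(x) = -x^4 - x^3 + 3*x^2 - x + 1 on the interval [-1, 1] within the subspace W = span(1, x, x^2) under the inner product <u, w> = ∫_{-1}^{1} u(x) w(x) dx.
g(x) = 15*x^2/7 - 8*x/5 + 38/35

The best approximation g ∈ W is the orthogonal projection of f onto W. Writing g = a_0 + a_1 x + a_2 x^2, the coefficients solve the normal equations G · a = b where
  G_{ij} = <φ_i, φ_j> and b_i = <f, φ_i>, with φ_0 = 1, φ_1 = x, φ_2 = x^2.
G =
  [2, 0, 2/3]
  [0, 2/3, 0]
  [2/3, 0, 2/5],
b = (18/5, -16/15, 166/105).
Solving gives a_0 = 38/35, a_1 = -8/5, a_2 = 15/7, so
  g(x) = 15*x^2/7 - 8*x/5 + 38/35.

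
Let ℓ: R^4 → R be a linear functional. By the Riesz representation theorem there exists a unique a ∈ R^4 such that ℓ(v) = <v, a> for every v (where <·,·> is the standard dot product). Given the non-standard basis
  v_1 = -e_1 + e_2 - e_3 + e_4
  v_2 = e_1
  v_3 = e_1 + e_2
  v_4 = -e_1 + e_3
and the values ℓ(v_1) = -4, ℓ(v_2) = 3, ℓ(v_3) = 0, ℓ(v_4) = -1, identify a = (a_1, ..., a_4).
a = (3, -3, 2, 4)

Write a = (a_1, ..., a_4) in the standard basis. For each basis vector v_i, ℓ(v_i) = <v_i, a> is a linear equation in the a_j's. Collect the n equations into a matrix system V a = ℓ, where row i of V is v_i (expressed in the standard basis). Since V is invertible (lower-triangular with 1s on the diagonal, up to permutation), solve by back-substitution:
  V =
[[-1, 1, -1, 1],
 [1, 0, 0, 0],
 [1, 1, 0, 0],
 [-1, 0, 1, 0]]
  V a = (-4, 3, 0, -1)
Solving gives a = (3, -3, 2, 4).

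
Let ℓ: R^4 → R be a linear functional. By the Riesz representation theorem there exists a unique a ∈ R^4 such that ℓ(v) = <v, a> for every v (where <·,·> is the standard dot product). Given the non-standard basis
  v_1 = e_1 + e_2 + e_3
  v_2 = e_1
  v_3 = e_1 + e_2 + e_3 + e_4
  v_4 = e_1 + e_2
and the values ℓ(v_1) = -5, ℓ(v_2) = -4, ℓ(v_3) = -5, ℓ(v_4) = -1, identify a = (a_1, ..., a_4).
a = (-4, 3, -4, 0)

Write a = (a_1, ..., a_4) in the standard basis. For each basis vector v_i, ℓ(v_i) = <v_i, a> is a linear equation in the a_j's. Collect the n equations into a matrix system V a = ℓ, where row i of V is v_i (expressed in the standard basis). Since V is invertible (lower-triangular with 1s on the diagonal, up to permutation), solve by back-substitution:
  V =
[[1, 1, 1, 0],
 [1, 0, 0, 0],
 [1, 1, 1, 1],
 [1, 1, 0, 0]]
  V a = (-5, -4, -5, -1)
Solving gives a = (-4, 3, -4, 0).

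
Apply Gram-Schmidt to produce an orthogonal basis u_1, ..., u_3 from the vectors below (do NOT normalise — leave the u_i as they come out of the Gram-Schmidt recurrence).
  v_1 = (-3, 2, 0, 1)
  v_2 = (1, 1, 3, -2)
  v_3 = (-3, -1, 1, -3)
Orthogonal basis:
  u_1 = (-3, 2, 0, 1)
  u_2 = (5/14, 10/7, 3, -25/14)
  u_3 = (-460/201, -433/201, -15/67, -514/201)

Apply the Gram-Schmidt recurrence
  u_1 = v_1
  u_i = v_i − Σ_{j<i} ((v_i · u_j) / (u_j · u_j)) · u_j.

Step by step this gives:
  u_1 = (-3, 2, 0, 1)
  u_2 = (5/14, 10/7, 3, -25/14)
  u_3 = (-460/201, -433/201, -15/67, -514/201)

Orthogonality check:
  u_2 · u_1 = 0 (should be 0)
  u_3 · u_1 = 0 (should be 0)
  u_3 · u_2 = 0 (should be 0)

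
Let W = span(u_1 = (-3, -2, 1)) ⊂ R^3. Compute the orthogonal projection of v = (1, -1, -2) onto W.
proj_W(v) = (9/14, 3/7, -3/14)

Set up U = [u_1 | ... | u_1] ∈ R^(3×1). The projector onto W = col(U) is P = U (U^T U)^(-1) U^T.
Compute U^T U =
  [14],
and U^T v = (-3).
Solve U^T U · c = U^T v for the coefficients: c = (-3/14). The projection is proj_W(v) = U c.
Check: (v - proj_W(v)) · u_1 = 0  (should be 0).
Result: proj_W(v) = (9/14, 3/7, -3/14).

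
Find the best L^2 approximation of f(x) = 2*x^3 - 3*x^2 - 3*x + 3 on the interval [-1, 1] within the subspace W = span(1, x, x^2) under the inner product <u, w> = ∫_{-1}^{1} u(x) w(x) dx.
g(x) = -3*x^2 - 9*x/5 + 3

The best approximation g ∈ W is the orthogonal projection of f onto W. Writing g = a_0 + a_1 x + a_2 x^2, the coefficients solve the normal equations G · a = b where
  G_{ij} = <φ_i, φ_j> and b_i = <f, φ_i>, with φ_0 = 1, φ_1 = x, φ_2 = x^2.
G =
  [2, 0, 2/3]
  [0, 2/3, 0]
  [2/3, 0, 2/5],
b = (4, -6/5, 4/5).
Solving gives a_0 = 3, a_1 = -9/5, a_2 = -3, so
  g(x) = -3*x^2 - 9*x/5 + 3.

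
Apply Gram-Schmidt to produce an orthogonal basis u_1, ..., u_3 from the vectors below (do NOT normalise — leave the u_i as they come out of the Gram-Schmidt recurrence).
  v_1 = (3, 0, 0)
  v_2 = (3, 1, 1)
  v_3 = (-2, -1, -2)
Orthogonal basis:
  u_1 = (3, 0, 0)
  u_2 = (0, 1, 1)
  u_3 = (0, 1/2, -1/2)

Apply the Gram-Schmidt recurrence
  u_1 = v_1
  u_i = v_i − Σ_{j<i} ((v_i · u_j) / (u_j · u_j)) · u_j.

Step by step this gives:
  u_1 = (3, 0, 0)
  u_2 = (0, 1, 1)
  u_3 = (0, 1/2, -1/2)

Orthogonality check:
  u_2 · u_1 = 0 (should be 0)
  u_3 · u_1 = 0 (should be 0)
  u_3 · u_2 = 0 (should be 0)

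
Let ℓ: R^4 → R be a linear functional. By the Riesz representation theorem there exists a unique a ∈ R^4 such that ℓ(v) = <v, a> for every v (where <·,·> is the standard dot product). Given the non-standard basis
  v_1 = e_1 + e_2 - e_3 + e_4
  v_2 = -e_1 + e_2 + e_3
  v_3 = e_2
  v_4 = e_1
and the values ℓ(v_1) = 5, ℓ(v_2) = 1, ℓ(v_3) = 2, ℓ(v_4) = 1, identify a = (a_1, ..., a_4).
a = (1, 2, 0, 2)

Write a = (a_1, ..., a_4) in the standard basis. For each basis vector v_i, ℓ(v_i) = <v_i, a> is a linear equation in the a_j's. Collect the n equations into a matrix system V a = ℓ, where row i of V is v_i (expressed in the standard basis). Since V is invertible (lower-triangular with 1s on the diagonal, up to permutation), solve by back-substitution:
  V =
[[1, 1, -1, 1],
 [-1, 1, 1, 0],
 [0, 1, 0, 0],
 [1, 0, 0, 0]]
  V a = (5, 1, 2, 1)
Solving gives a = (1, 2, 0, 2).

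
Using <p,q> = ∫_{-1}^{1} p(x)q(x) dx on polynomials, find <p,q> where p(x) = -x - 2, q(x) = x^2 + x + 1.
<p,q> = -6

Expand the product: p(x)·q(x) = -x^3 - 3*x^2 - 3*x - 2.
∫_{-1}^{1} of each monomial x^k gives [2/(k+1) if k even, 0 if k odd]. Integrating term-by-term (or equivalently evaluating the antiderivative F(x) = -x^4/4 - x^3 - 3*x^2/2 - 2*x at the endpoints):
  F(1) − F(−1) = -19/4 − (5/4) = -6.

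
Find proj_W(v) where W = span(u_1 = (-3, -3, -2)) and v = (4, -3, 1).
proj_W(v) = (15/22, 15/22, 5/11)

Set up U = [u_1 | ... | u_1] ∈ R^(3×1). The projector onto W = col(U) is P = U (U^T U)^(-1) U^T.
Compute U^T U =
  [22],
and U^T v = (-5).
Solve U^T U · c = U^T v for the coefficients: c = (-5/22). The projection is proj_W(v) = U c.
Check: (v - proj_W(v)) · u_1 = 0  (should be 0).
Result: proj_W(v) = (15/22, 15/22, 5/11).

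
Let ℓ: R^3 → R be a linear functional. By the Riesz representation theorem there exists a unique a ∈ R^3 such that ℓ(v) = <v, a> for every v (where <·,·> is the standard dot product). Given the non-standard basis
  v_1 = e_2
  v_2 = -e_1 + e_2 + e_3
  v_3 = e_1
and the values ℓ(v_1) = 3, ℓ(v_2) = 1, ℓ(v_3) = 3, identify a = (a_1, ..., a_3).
a = (3, 3, 1)

Write a = (a_1, ..., a_3) in the standard basis. For each basis vector v_i, ℓ(v_i) = <v_i, a> is a linear equation in the a_j's. Collect the n equations into a matrix system V a = ℓ, where row i of V is v_i (expressed in the standard basis). Since V is invertible (lower-triangular with 1s on the diagonal, up to permutation), solve by back-substitution:
  V =
[[0, 1, 0],
 [-1, 1, 1],
 [1, 0, 0]]
  V a = (3, 1, 3)
Solving gives a = (3, 3, 1).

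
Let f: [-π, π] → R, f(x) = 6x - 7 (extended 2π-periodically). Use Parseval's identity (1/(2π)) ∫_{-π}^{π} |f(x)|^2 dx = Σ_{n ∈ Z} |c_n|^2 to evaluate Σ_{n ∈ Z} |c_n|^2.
Σ |c_n|^2 = 12π^2 + 49

Expand and integrate term by term over [-π, π]:
  ∫ (6x)^2 dx = 36·(2π^3/3); ∫ 2·6·(-7)·x dx = 0 (odd integrand); ∫ (-7)^2 dx = 49·2π.
So (1/(2π)) ∫_{-π}^{π} (6x - 7)^2 dx = 36π^2/3 + 49 = 12π^2 + 49.
Parseval ⇒ Σ |c_n|^2 = 12π^2 + 49.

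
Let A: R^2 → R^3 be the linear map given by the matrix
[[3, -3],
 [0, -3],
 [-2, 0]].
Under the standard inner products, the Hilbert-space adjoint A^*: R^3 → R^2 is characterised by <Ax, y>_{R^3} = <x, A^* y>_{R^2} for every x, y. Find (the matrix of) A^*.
A^* = A^T =
[[3, 0, -2],
 [-3, -3, 0]]

For real matrices with standard dot products, the defining identity <Ax, y> = <x, A^* y> gives (Ax)^T y = x^T (A^*) y, i.e. x^T A^T y = x^T (A^*) y. Since this holds for all x, y, we must have A^* = A^T. Therefore
A^* =
[[3, 0, -2],
 [-3, -3, 0]].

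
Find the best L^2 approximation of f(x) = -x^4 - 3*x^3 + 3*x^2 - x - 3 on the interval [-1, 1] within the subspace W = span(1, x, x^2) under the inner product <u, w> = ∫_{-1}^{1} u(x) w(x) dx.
g(x) = 15*x^2/7 - 14*x/5 - 102/35

The best approximation g ∈ W is the orthogonal projection of f onto W. Writing g = a_0 + a_1 x + a_2 x^2, the coefficients solve the normal equations G · a = b where
  G_{ij} = <φ_i, φ_j> and b_i = <f, φ_i>, with φ_0 = 1, φ_1 = x, φ_2 = x^2.
G =
  [2, 0, 2/3]
  [0, 2/3, 0]
  [2/3, 0, 2/5],
b = (-22/5, -28/15, -38/35).
Solving gives a_0 = -102/35, a_1 = -14/5, a_2 = 15/7, so
  g(x) = 15*x^2/7 - 14*x/5 - 102/35.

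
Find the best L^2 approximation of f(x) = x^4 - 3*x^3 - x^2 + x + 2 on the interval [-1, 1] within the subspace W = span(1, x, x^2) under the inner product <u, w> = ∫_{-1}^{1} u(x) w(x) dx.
g(x) = -x^2/7 - 4*x/5 + 67/35

The best approximation g ∈ W is the orthogonal projection of f onto W. Writing g = a_0 + a_1 x + a_2 x^2, the coefficients solve the normal equations G · a = b where
  G_{ij} = <φ_i, φ_j> and b_i = <f, φ_i>, with φ_0 = 1, φ_1 = x, φ_2 = x^2.
G =
  [2, 0, 2/3]
  [0, 2/3, 0]
  [2/3, 0, 2/5],
b = (56/15, -8/15, 128/105).
Solving gives a_0 = 67/35, a_1 = -4/5, a_2 = -1/7, so
  g(x) = -x^2/7 - 4*x/5 + 67/35.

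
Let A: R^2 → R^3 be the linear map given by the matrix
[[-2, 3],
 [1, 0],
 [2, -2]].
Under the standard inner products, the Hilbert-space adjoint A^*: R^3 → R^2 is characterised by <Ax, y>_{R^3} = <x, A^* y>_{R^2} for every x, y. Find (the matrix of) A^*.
A^* = A^T =
[[-2, 1, 2],
 [3, 0, -2]]

For real matrices with standard dot products, the defining identity <Ax, y> = <x, A^* y> gives (Ax)^T y = x^T (A^*) y, i.e. x^T A^T y = x^T (A^*) y. Since this holds for all x, y, we must have A^* = A^T. Therefore
A^* =
[[-2, 1, 2],
 [3, 0, -2]].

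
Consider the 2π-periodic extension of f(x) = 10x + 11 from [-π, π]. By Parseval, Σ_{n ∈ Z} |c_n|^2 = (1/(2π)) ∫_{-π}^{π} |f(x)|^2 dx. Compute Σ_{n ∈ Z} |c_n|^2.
Σ |c_n|^2 = 100π^2/3 + 121

Expand and integrate term by term over [-π, π]:
  ∫ (10x)^2 dx = 100·(2π^3/3); ∫ 2·10·(11)·x dx = 0 (odd integrand); ∫ 11^2 dx = 121·2π.
So (1/(2π)) ∫_{-π}^{π} (10x + 11)^2 dx = 100π^2/3 + 121 = 100π^2/3 + 121.
Parseval ⇒ Σ |c_n|^2 = 100π^2/3 + 121.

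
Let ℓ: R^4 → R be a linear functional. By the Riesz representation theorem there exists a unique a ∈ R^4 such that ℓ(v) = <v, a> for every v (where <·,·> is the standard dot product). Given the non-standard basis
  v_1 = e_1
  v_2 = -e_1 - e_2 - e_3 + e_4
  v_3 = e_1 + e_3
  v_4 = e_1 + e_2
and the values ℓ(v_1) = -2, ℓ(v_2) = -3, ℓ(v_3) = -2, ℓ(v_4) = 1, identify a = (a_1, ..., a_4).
a = (-2, 3, 0, -2)

Write a = (a_1, ..., a_4) in the standard basis. For each basis vector v_i, ℓ(v_i) = <v_i, a> is a linear equation in the a_j's. Collect the n equations into a matrix system V a = ℓ, where row i of V is v_i (expressed in the standard basis). Since V is invertible (lower-triangular with 1s on the diagonal, up to permutation), solve by back-substitution:
  V =
[[1, 0, 0, 0],
 [-1, -1, -1, 1],
 [1, 0, 1, 0],
 [1, 1, 0, 0]]
  V a = (-2, -3, -2, 1)
Solving gives a = (-2, 3, 0, -2).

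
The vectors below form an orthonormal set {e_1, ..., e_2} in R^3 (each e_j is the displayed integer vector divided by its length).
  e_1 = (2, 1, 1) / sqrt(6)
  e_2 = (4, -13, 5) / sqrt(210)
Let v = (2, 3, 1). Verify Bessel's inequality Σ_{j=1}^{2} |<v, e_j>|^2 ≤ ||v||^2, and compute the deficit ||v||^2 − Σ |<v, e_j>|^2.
Σ |<v, e_j>|^2 = 486/35; ||v||^2 = 14; deficit = 4/35

Write each e_j = u_j / sqrt(<u_j, u_j>) where u_j is the displayed integer vector. Then <v, e_j> = <v, u_j> / sqrt(<u_j, u_j>), so |<v, e_j>|^2 = <v, u_j>^2 / <u_j, u_j>.
Coefficients: <v, e_1> = 8/sqrt(6), <v, e_2> = -26/sqrt(210).
Square and sum: Σ |<v, e_j>|^2 = 486/35.
Compute ||v||^2 = v·v = 14.
Deficit = 14 − 486/35 = 4/35 ≥ 0, confirming Bessel's inequality. (The deficit equals ||v − Σ <v,e_j> e_j||^2, the squared distance from v to span{e_j}.)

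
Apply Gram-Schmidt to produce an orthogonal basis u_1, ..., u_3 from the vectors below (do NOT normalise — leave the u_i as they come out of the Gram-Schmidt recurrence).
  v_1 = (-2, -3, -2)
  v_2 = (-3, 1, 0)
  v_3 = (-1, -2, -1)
Orthogonal basis:
  u_1 = (-2, -3, -2)
  u_2 = (-45/17, 26/17, 6/17)
  u_3 = (-6/161, -18/161, 33/161)

Apply the Gram-Schmidt recurrence
  u_1 = v_1
  u_i = v_i − Σ_{j<i} ((v_i · u_j) / (u_j · u_j)) · u_j.

Step by step this gives:
  u_1 = (-2, -3, -2)
  u_2 = (-45/17, 26/17, 6/17)
  u_3 = (-6/161, -18/161, 33/161)

Orthogonality check:
  u_2 · u_1 = 0 (should be 0)
  u_3 · u_1 = 0 (should be 0)
  u_3 · u_2 = 0 (should be 0)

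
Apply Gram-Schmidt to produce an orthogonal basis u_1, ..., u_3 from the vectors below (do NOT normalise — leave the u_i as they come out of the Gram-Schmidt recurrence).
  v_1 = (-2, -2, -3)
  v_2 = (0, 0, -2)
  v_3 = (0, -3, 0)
Orthogonal basis:
  u_1 = (-2, -2, -3)
  u_2 = (12/17, 12/17, -16/17)
  u_3 = (3/2, -3/2, 0)

Apply the Gram-Schmidt recurrence
  u_1 = v_1
  u_i = v_i − Σ_{j<i} ((v_i · u_j) / (u_j · u_j)) · u_j.

Step by step this gives:
  u_1 = (-2, -2, -3)
  u_2 = (12/17, 12/17, -16/17)
  u_3 = (3/2, -3/2, 0)

Orthogonality check:
  u_2 · u_1 = 0 (should be 0)
  u_3 · u_1 = 0 (should be 0)
  u_3 · u_2 = 0 (should be 0)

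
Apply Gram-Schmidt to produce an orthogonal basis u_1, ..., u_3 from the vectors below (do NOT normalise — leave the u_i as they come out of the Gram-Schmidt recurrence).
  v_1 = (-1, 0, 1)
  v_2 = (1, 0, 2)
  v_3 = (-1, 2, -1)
Orthogonal basis:
  u_1 = (-1, 0, 1)
  u_2 = (3/2, 0, 3/2)
  u_3 = (0, 2, 0)

Apply the Gram-Schmidt recurrence
  u_1 = v_1
  u_i = v_i − Σ_{j<i} ((v_i · u_j) / (u_j · u_j)) · u_j.

Step by step this gives:
  u_1 = (-1, 0, 1)
  u_2 = (3/2, 0, 3/2)
  u_3 = (0, 2, 0)

Orthogonality check:
  u_2 · u_1 = 0 (should be 0)
  u_3 · u_1 = 0 (should be 0)
  u_3 · u_2 = 0 (should be 0)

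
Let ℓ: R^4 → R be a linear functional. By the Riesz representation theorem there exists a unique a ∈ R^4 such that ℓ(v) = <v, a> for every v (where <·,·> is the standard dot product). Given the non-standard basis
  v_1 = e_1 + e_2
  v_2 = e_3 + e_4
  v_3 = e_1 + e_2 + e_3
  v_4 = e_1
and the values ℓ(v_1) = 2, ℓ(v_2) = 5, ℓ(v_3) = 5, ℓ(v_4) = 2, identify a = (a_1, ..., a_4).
a = (2, 0, 3, 2)

Write a = (a_1, ..., a_4) in the standard basis. For each basis vector v_i, ℓ(v_i) = <v_i, a> is a linear equation in the a_j's. Collect the n equations into a matrix system V a = ℓ, where row i of V is v_i (expressed in the standard basis). Since V is invertible (lower-triangular with 1s on the diagonal, up to permutation), solve by back-substitution:
  V =
[[1, 1, 0, 0],
 [0, 0, 1, 1],
 [1, 1, 1, 0],
 [1, 0, 0, 0]]
  V a = (2, 5, 5, 2)
Solving gives a = (2, 0, 3, 2).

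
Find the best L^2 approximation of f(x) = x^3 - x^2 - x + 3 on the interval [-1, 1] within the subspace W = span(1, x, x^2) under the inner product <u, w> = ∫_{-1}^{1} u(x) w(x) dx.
g(x) = -x^2 - 2*x/5 + 3

The best approximation g ∈ W is the orthogonal projection of f onto W. Writing g = a_0 + a_1 x + a_2 x^2, the coefficients solve the normal equations G · a = b where
  G_{ij} = <φ_i, φ_j> and b_i = <f, φ_i>, with φ_0 = 1, φ_1 = x, φ_2 = x^2.
G =
  [2, 0, 2/3]
  [0, 2/3, 0]
  [2/3, 0, 2/5],
b = (16/3, -4/15, 8/5).
Solving gives a_0 = 3, a_1 = -2/5, a_2 = -1, so
  g(x) = -x^2 - 2*x/5 + 3.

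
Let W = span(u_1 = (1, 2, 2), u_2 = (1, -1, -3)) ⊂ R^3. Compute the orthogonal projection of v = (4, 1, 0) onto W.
proj_W(v) = (78/25, 21/10, -33/50)

Set up U = [u_1 | ... | u_2] ∈ R^(3×2). The projector onto W = col(U) is P = U (U^T U)^(-1) U^T.
Compute U^T U =
  [9, -7]
  [-7, 11],
and U^T v = (6, 3).
Solve U^T U · c = U^T v for the coefficients: c = (87/50, 69/50). The projection is proj_W(v) = U c.
Check: (v - proj_W(v)) · u_1 = 0  (should be 0).
Check: (v - proj_W(v)) · u_2 = 0  (should be 0).
Result: proj_W(v) = (78/25, 21/10, -33/50).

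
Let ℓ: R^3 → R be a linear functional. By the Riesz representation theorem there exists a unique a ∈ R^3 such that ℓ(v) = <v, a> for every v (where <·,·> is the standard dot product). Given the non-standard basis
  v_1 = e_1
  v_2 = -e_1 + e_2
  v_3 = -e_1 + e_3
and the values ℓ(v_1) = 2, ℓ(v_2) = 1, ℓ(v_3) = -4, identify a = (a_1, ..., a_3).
a = (2, 3, -2)

Write a = (a_1, ..., a_3) in the standard basis. For each basis vector v_i, ℓ(v_i) = <v_i, a> is a linear equation in the a_j's. Collect the n equations into a matrix system V a = ℓ, where row i of V is v_i (expressed in the standard basis). Since V is invertible (lower-triangular with 1s on the diagonal, up to permutation), solve by back-substitution:
  V =
[[1, 0, 0],
 [-1, 1, 0],
 [-1, 0, 1]]
  V a = (2, 1, -4)
Solving gives a = (2, 3, -2).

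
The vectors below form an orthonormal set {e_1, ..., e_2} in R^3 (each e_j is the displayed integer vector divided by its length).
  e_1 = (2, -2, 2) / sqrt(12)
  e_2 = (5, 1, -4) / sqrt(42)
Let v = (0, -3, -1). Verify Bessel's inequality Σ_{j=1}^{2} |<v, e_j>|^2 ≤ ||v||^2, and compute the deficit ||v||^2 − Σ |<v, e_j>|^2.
Σ |<v, e_j>|^2 = 19/14; ||v||^2 = 10; deficit = 121/14

Write each e_j = u_j / sqrt(<u_j, u_j>) where u_j is the displayed integer vector. Then <v, e_j> = <v, u_j> / sqrt(<u_j, u_j>), so |<v, e_j>|^2 = <v, u_j>^2 / <u_j, u_j>.
Coefficients: <v, e_1> = 4/sqrt(12), <v, e_2> = 1/sqrt(42).
Square and sum: Σ |<v, e_j>|^2 = 19/14.
Compute ||v||^2 = v·v = 10.
Deficit = 10 − 19/14 = 121/14 ≥ 0, confirming Bessel's inequality. (The deficit equals ||v − Σ <v,e_j> e_j||^2, the squared distance from v to span{e_j}.)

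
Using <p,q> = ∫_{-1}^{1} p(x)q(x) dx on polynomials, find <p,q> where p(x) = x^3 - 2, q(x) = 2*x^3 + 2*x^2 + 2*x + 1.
<p,q> = -556/105

Expand the product: p(x)·q(x) = 2*x^6 + 2*x^5 + 2*x^4 - 3*x^3 - 4*x^2 - 4*x - 2.
∫_{-1}^{1} of each monomial x^k gives [2/(k+1) if k even, 0 if k odd]. Integrating term-by-term (or equivalently evaluating the antiderivative F(x) = 2*x^7/7 + x^6/3 + 2*x^5/5 - 3*x^4/4 - 4*x^3/3 - 2*x^2 - 2*x at the endpoints):
  F(1) − F(−1) = -709/140 − (97/420) = -556/105.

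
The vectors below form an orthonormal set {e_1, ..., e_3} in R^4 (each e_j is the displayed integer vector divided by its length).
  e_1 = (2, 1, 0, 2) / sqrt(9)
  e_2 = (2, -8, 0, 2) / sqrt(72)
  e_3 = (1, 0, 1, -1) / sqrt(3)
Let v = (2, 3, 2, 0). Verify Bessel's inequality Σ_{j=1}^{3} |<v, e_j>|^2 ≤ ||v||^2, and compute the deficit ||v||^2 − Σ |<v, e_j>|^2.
Σ |<v, e_j>|^2 = 49/3; ||v||^2 = 17; deficit = 2/3

Write each e_j = u_j / sqrt(<u_j, u_j>) where u_j is the displayed integer vector. Then <v, e_j> = <v, u_j> / sqrt(<u_j, u_j>), so |<v, e_j>|^2 = <v, u_j>^2 / <u_j, u_j>.
Coefficients: <v, e_1> = 7/sqrt(9), <v, e_2> = -20/sqrt(72), <v, e_3> = 4/sqrt(3).
Square and sum: Σ |<v, e_j>|^2 = 49/3.
Compute ||v||^2 = v·v = 17.
Deficit = 17 − 49/3 = 2/3 ≥ 0, confirming Bessel's inequality. (The deficit equals ||v − Σ <v,e_j> e_j||^2, the squared distance from v to span{e_j}.)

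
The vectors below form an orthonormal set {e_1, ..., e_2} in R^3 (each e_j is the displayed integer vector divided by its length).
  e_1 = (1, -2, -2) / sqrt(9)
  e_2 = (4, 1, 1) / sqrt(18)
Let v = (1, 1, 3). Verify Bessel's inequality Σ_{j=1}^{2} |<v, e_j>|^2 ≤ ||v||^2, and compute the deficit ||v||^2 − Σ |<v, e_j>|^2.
Σ |<v, e_j>|^2 = 9; ||v||^2 = 11; deficit = 2

Write each e_j = u_j / sqrt(<u_j, u_j>) where u_j is the displayed integer vector. Then <v, e_j> = <v, u_j> / sqrt(<u_j, u_j>), so |<v, e_j>|^2 = <v, u_j>^2 / <u_j, u_j>.
Coefficients: <v, e_1> = -7/sqrt(9), <v, e_2> = 8/sqrt(18).
Square and sum: Σ |<v, e_j>|^2 = 9.
Compute ||v||^2 = v·v = 11.
Deficit = 11 − 9 = 2 ≥ 0, confirming Bessel's inequality. (The deficit equals ||v − Σ <v,e_j> e_j||^2, the squared distance from v to span{e_j}.)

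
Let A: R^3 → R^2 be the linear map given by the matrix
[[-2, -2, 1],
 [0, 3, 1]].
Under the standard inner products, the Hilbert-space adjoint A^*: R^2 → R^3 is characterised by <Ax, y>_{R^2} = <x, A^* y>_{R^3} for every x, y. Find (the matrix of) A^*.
A^* = A^T =
[[-2, 0],
 [-2, 3],
 [1, 1]]

For real matrices with standard dot products, the defining identity <Ax, y> = <x, A^* y> gives (Ax)^T y = x^T (A^*) y, i.e. x^T A^T y = x^T (A^*) y. Since this holds for all x, y, we must have A^* = A^T. Therefore
A^* =
[[-2, 0],
 [-2, 3],
 [1, 1]].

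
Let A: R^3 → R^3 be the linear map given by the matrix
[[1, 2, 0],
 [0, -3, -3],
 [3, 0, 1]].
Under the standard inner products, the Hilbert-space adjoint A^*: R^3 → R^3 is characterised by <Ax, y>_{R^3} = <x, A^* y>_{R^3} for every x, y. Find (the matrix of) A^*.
A^* = A^T =
[[1, 0, 3],
 [2, -3, 0],
 [0, -3, 1]]

For real matrices with standard dot products, the defining identity <Ax, y> = <x, A^* y> gives (Ax)^T y = x^T (A^*) y, i.e. x^T A^T y = x^T (A^*) y. Since this holds for all x, y, we must have A^* = A^T. Therefore
A^* =
[[1, 0, 3],
 [2, -3, 0],
 [0, -3, 1]].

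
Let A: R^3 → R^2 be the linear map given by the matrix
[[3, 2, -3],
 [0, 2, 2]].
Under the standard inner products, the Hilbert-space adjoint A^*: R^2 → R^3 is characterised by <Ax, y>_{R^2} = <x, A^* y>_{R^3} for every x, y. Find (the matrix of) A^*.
A^* = A^T =
[[3, 0],
 [2, 2],
 [-3, 2]]

For real matrices with standard dot products, the defining identity <Ax, y> = <x, A^* y> gives (Ax)^T y = x^T (A^*) y, i.e. x^T A^T y = x^T (A^*) y. Since this holds for all x, y, we must have A^* = A^T. Therefore
A^* =
[[3, 0],
 [2, 2],
 [-3, 2]].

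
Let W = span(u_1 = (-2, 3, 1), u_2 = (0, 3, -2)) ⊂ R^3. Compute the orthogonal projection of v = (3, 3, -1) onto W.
proj_W(v) = (102/133, 267/133, -331/133)

Set up U = [u_1 | ... | u_2] ∈ R^(3×2). The projector onto W = col(U) is P = U (U^T U)^(-1) U^T.
Compute U^T U =
  [14, 7]
  [7, 13],
and U^T v = (2, 11).
Solve U^T U · c = U^T v for the coefficients: c = (-51/133, 20/19). The projection is proj_W(v) = U c.
Check: (v - proj_W(v)) · u_1 = 0  (should be 0).
Check: (v - proj_W(v)) · u_2 = 0  (should be 0).
Result: proj_W(v) = (102/133, 267/133, -331/133).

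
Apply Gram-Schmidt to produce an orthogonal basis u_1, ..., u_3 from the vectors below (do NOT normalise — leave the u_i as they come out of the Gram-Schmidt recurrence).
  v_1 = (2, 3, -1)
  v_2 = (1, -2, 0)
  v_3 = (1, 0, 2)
Orthogonal basis:
  u_1 = (2, 3, -1)
  u_2 = (11/7, -8/7, -2/7)
  u_3 = (16/27, 8/27, 56/27)

Apply the Gram-Schmidt recurrence
  u_1 = v_1
  u_i = v_i − Σ_{j<i} ((v_i · u_j) / (u_j · u_j)) · u_j.

Step by step this gives:
  u_1 = (2, 3, -1)
  u_2 = (11/7, -8/7, -2/7)
  u_3 = (16/27, 8/27, 56/27)

Orthogonality check:
  u_2 · u_1 = 0 (should be 0)
  u_3 · u_1 = 0 (should be 0)
  u_3 · u_2 = 0 (should be 0)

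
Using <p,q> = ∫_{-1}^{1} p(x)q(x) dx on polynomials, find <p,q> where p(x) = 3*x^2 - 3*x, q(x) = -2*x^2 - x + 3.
<p,q> = 28/5

Expand the product: p(x)·q(x) = -6*x^4 + 3*x^3 + 12*x^2 - 9*x.
∫_{-1}^{1} of each monomial x^k gives [2/(k+1) if k even, 0 if k odd]. Integrating term-by-term (or equivalently evaluating the antiderivative F(x) = -6*x^5/5 + 3*x^4/4 + 4*x^3 - 9*x^2/2 at the endpoints):
  F(1) − F(−1) = -19/20 − (-131/20) = 28/5.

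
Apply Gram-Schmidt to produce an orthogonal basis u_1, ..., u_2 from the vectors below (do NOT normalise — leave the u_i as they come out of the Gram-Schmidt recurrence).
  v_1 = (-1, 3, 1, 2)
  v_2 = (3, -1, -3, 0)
Orthogonal basis:
  u_1 = (-1, 3, 1, 2)
  u_2 = (12/5, 4/5, -12/5, 6/5)

Apply the Gram-Schmidt recurrence
  u_1 = v_1
  u_i = v_i − Σ_{j<i} ((v_i · u_j) / (u_j · u_j)) · u_j.

Step by step this gives:
  u_1 = (-1, 3, 1, 2)
  u_2 = (12/5, 4/5, -12/5, 6/5)

Orthogonality check:
  u_2 · u_1 = 0 (should be 0)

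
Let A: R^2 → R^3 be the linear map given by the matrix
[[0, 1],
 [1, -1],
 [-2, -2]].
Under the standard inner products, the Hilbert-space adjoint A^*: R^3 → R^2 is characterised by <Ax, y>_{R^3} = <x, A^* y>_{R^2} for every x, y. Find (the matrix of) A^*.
A^* = A^T =
[[0, 1, -2],
 [1, -1, -2]]

For real matrices with standard dot products, the defining identity <Ax, y> = <x, A^* y> gives (Ax)^T y = x^T (A^*) y, i.e. x^T A^T y = x^T (A^*) y. Since this holds for all x, y, we must have A^* = A^T. Therefore
A^* =
[[0, 1, -2],
 [1, -1, -2]].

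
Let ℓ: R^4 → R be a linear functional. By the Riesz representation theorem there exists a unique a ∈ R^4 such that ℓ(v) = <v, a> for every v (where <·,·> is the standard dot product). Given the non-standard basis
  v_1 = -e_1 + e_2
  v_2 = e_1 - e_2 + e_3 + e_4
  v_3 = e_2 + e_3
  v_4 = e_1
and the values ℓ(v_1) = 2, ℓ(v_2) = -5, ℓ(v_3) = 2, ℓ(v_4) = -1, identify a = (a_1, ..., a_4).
a = (-1, 1, 1, -4)

Write a = (a_1, ..., a_4) in the standard basis. For each basis vector v_i, ℓ(v_i) = <v_i, a> is a linear equation in the a_j's. Collect the n equations into a matrix system V a = ℓ, where row i of V is v_i (expressed in the standard basis). Since V is invertible (lower-triangular with 1s on the diagonal, up to permutation), solve by back-substitution:
  V =
[[-1, 1, 0, 0],
 [1, -1, 1, 1],
 [0, 1, 1, 0],
 [1, 0, 0, 0]]
  V a = (2, -5, 2, -1)
Solving gives a = (-1, 1, 1, -4).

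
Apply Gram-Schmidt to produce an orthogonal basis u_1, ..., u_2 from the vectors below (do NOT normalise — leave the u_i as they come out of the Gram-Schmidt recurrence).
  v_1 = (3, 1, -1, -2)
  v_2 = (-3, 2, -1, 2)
Orthogonal basis:
  u_1 = (3, 1, -1, -2)
  u_2 = (-1, 8/3, -5/3, 2/3)

Apply the Gram-Schmidt recurrence
  u_1 = v_1
  u_i = v_i − Σ_{j<i} ((v_i · u_j) / (u_j · u_j)) · u_j.

Step by step this gives:
  u_1 = (3, 1, -1, -2)
  u_2 = (-1, 8/3, -5/3, 2/3)

Orthogonality check:
  u_2 · u_1 = 0 (should be 0)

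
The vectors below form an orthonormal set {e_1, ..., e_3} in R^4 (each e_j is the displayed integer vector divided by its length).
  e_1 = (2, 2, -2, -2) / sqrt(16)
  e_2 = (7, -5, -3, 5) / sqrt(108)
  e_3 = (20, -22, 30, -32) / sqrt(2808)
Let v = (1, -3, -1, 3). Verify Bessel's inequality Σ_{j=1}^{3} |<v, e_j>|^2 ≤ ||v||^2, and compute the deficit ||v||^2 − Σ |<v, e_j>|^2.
Σ |<v, e_j>|^2 = 252/13; ||v||^2 = 20; deficit = 8/13

Write each e_j = u_j / sqrt(<u_j, u_j>) where u_j is the displayed integer vector. Then <v, e_j> = <v, u_j> / sqrt(<u_j, u_j>), so |<v, e_j>|^2 = <v, u_j>^2 / <u_j, u_j>.
Coefficients: <v, e_1> = -8/sqrt(16), <v, e_2> = 40/sqrt(108), <v, e_3> = -40/sqrt(2808).
Square and sum: Σ |<v, e_j>|^2 = 252/13.
Compute ||v||^2 = v·v = 20.
Deficit = 20 − 252/13 = 8/13 ≥ 0, confirming Bessel's inequality. (The deficit equals ||v − Σ <v,e_j> e_j||^2, the squared distance from v to span{e_j}.)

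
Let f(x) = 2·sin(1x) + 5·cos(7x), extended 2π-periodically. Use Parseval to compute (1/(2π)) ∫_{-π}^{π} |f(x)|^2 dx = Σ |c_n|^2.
Σ |c_n|^2 = 29/2

Expand |f|^2 and use orthogonality of {sin(nx), cos(mx)} on [-π, π]:
  ∫_{-π}^{π} sin(nx)^2 dx = π, ∫ cos(mx)^2 dx = π, and cross terms integrate to 0.
So ∫_{-π}^{π} f(x)^2 dx = 2^2 · π + 5^2 · π = (4 + 25)π.
Divide by 2π: (4 + 25)/2 = 29/2.
By Parseval, this equals Σ |c_n|^2.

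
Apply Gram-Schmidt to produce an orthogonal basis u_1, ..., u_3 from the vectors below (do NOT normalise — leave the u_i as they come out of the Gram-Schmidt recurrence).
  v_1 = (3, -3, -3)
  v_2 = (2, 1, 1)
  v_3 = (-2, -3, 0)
Orthogonal basis:
  u_1 = (3, -3, -3)
  u_2 = (2, 1, 1)
  u_3 = (0, -3/2, 3/2)

Apply the Gram-Schmidt recurrence
  u_1 = v_1
  u_i = v_i − Σ_{j<i} ((v_i · u_j) / (u_j · u_j)) · u_j.

Step by step this gives:
  u_1 = (3, -3, -3)
  u_2 = (2, 1, 1)
  u_3 = (0, -3/2, 3/2)

Orthogonality check:
  u_2 · u_1 = 0 (should be 0)
  u_3 · u_1 = 0 (should be 0)
  u_3 · u_2 = 0 (should be 0)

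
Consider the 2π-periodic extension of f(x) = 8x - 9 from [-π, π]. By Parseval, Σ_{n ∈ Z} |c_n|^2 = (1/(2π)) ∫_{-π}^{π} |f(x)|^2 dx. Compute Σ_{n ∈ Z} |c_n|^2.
Σ |c_n|^2 = 64π^2/3 + 81

Expand and integrate term by term over [-π, π]:
  ∫ (8x)^2 dx = 64·(2π^3/3); ∫ 2·8·(-9)·x dx = 0 (odd integrand); ∫ (-9)^2 dx = 81·2π.
So (1/(2π)) ∫_{-π}^{π} (8x - 9)^2 dx = 64π^2/3 + 81 = 64π^2/3 + 81.
Parseval ⇒ Σ |c_n|^2 = 64π^2/3 + 81.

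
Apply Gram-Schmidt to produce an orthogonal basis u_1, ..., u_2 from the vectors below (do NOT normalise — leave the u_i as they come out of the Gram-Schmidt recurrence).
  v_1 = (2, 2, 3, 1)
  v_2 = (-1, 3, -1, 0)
Orthogonal basis:
  u_1 = (2, 2, 3, 1)
  u_2 = (-10/9, 26/9, -7/6, -1/18)

Apply the Gram-Schmidt recurrence
  u_1 = v_1
  u_i = v_i − Σ_{j<i} ((v_i · u_j) / (u_j · u_j)) · u_j.

Step by step this gives:
  u_1 = (2, 2, 3, 1)
  u_2 = (-10/9, 26/9, -7/6, -1/18)

Orthogonality check:
  u_2 · u_1 = 0 (should be 0)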